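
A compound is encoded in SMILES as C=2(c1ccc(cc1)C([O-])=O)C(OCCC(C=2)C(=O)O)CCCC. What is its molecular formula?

Heavy atoms from the SMILES: 18 C, 5 O.
Implicit hydrogens by atom environment:
  5 × C: 2 H each → 10
  4 × C (aromatic): 1 H each → 4
  3 × C: 1 H each → 3
  3 × C: no H
  3 × O: no H
  2 × C (aromatic): no H
  1 × C: 3 H
  1 × O: 1 H
  1 × O (charge -1): no H
  Total hydrogens = 21.
Net charge -1.
Molecular formula: C18H21O5-

C18H21O5-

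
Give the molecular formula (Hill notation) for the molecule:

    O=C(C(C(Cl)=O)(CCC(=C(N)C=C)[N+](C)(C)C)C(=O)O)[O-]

Heavy atoms from the SMILES: 13 C, 1 Cl, 2 N, 5 O.
Implicit hydrogens by atom environment:
  6 × C: no H
  3 × C: 3 H each → 9
  3 × C: 2 H each → 6
  3 × O: no H
  1 × C: 1 H
  1 × Cl: no H
  1 × N: 2 H
  1 × N (charge +1): no H
  1 × O: 1 H
  1 × O (charge -1): no H
  Total hydrogens = 19.
Molecular formula: C13H19ClN2O5

C13H19ClN2O5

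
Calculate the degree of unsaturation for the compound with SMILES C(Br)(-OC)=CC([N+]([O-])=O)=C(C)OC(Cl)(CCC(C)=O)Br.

Molecular formula from the SMILES: C11H14Br2ClNO5.
DoU = (2C + 2 + N − H − X)/2 = (2·11 + 2 + 1 − 14 − 3)/2 = 8/2 = 4.
(Structurally: 0 ring(s) + 4 π bond(s) = 4.)

4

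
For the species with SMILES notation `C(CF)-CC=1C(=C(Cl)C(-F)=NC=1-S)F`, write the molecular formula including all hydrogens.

Heavy atoms from the SMILES: 8 C, 1 Cl, 3 F, 1 N, 1 S.
Implicit hydrogens by atom environment:
  5 × C (aromatic): no H
  3 × C: 2 H each → 6
  3 × F: no H
  1 × Cl: no H
  1 × N (aromatic): no H
  1 × S: 1 H
  Total hydrogens = 7.
Molecular formula: C8H7ClF3NS

C8H7ClF3NS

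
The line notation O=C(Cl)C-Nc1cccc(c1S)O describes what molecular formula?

C8H8ClNO2S

Heavy atoms from the SMILES: 8 C, 1 Cl, 1 N, 2 O, 1 S.
Implicit hydrogens by atom environment:
  3 × C (aromatic): 1 H each → 3
  3 × C (aromatic): no H
  1 × C: 2 H
  1 × C: no H
  1 × Cl: no H
  1 × N: 1 H
  1 × O: 1 H
  1 × O: no H
  1 × S: 1 H
  Total hydrogens = 8.
Molecular formula: C8H8ClNO2S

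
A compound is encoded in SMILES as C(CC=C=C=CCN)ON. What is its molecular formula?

Heavy atoms from the SMILES: 7 C, 2 N, 1 O.
Implicit hydrogens by atom environment:
  3 × C: 2 H each → 6
  2 × C: 1 H each → 2
  2 × C: no H
  2 × N: 2 H each → 4
  1 × O: no H
  Total hydrogens = 12.
Molecular formula: C7H12N2O

C7H12N2O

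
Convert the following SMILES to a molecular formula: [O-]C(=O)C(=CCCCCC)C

C9H15O2-

Heavy atoms from the SMILES: 9 C, 2 O.
Implicit hydrogens by atom environment:
  4 × C: 2 H each → 8
  2 × C: 3 H each → 6
  2 × C: no H
  1 × C: 1 H
  1 × O: no H
  1 × O (charge -1): no H
  Total hydrogens = 15.
Net charge -1.
Molecular formula: C9H15O2-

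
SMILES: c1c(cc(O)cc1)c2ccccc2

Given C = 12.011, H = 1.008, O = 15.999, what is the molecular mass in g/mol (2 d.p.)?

170.21

Molecular formula: C12H10O.
M = 12×12.011 + 10×1.008 + 1×15.999 = 170.21 g/mol.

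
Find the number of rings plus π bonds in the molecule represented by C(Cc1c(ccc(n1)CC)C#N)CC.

Molecular formula from the SMILES: C12H16N2.
DoU = (2C + 2 + N − H − X)/2 = (2·12 + 2 + 2 − 16 − 0)/2 = 12/2 = 6.
(Structurally: 1 ring(s) + 5 π bond(s) = 6.)

6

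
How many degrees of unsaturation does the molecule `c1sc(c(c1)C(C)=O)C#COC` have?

6

Molecular formula from the SMILES: C9H8O2S.
DoU = (2C + 2 + N − H − X)/2 = (2·9 + 2 + 0 − 8 − 0)/2 = 12/2 = 6.
(Structurally: 1 ring(s) + 5 π bond(s) = 6.)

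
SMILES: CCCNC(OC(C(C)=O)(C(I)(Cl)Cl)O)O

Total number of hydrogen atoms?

Hydrogens are implicit in SMILES; fill each atom to its normal valence:
  3 × C: no H
  2 × C: 3 H each → 6
  2 × C: 2 H each → 4
  2 × Cl: no H
  2 × O: 1 H each → 2
  2 × O: no H
  1 × C: 1 H
  1 × I: no H
  1 × N: 1 H
  Total hydrogens = 14.

14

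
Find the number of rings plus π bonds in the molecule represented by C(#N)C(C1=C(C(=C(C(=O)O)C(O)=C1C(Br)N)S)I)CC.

7

Molecular formula from the SMILES: C12H12BrIN2O3S.
DoU = (2C + 2 + N − H − X)/2 = (2·12 + 2 + 2 − 12 − 2)/2 = 14/2 = 7.
(Structurally: 1 ring(s) + 6 π bond(s) = 7.)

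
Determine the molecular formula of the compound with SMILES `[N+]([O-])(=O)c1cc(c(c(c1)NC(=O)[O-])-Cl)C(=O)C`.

C9H6ClN2O5-

Heavy atoms from the SMILES: 9 C, 1 Cl, 2 N, 5 O.
Implicit hydrogens by atom environment:
  4 × C (aromatic): no H
  3 × O: no H
  2 × C (aromatic): 1 H each → 2
  2 × C: no H
  2 × O (charge -1): no H
  1 × C: 3 H
  1 × Cl: no H
  1 × N: 1 H
  1 × N (charge +1): no H
  Total hydrogens = 6.
Net charge -1.
Molecular formula: C9H6ClN2O5-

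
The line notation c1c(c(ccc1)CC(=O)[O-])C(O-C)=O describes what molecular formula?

Heavy atoms from the SMILES: 10 C, 4 O.
Implicit hydrogens by atom environment:
  4 × C (aromatic): 1 H each → 4
  3 × O: no H
  2 × C (aromatic): no H
  2 × C: no H
  1 × C: 3 H
  1 × C: 2 H
  1 × O (charge -1): no H
  Total hydrogens = 9.
Net charge -1.
Molecular formula: C10H9O4-

C10H9O4-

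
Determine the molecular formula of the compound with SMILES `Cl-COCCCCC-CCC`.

C9H19ClO

Heavy atoms from the SMILES: 9 C, 1 Cl, 1 O.
Implicit hydrogens by atom environment:
  8 × C: 2 H each → 16
  1 × C: 3 H
  1 × Cl: no H
  1 × O: no H
  Total hydrogens = 19.
Molecular formula: C9H19ClO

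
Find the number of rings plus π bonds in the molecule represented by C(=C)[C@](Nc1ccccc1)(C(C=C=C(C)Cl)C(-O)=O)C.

Molecular formula from the SMILES: C16H18ClNO2.
DoU = (2C + 2 + N − H − X)/2 = (2·16 + 2 + 1 − 18 − 1)/2 = 16/2 = 8.
(Structurally: 1 ring(s) + 7 π bond(s) = 8.)

8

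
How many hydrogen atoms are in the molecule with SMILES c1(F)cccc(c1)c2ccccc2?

Hydrogens are implicit in SMILES; fill each atom to its normal valence:
  9 × C (aromatic): 1 H each → 9
  3 × C (aromatic): no H
  1 × F: no H
  Total hydrogens = 9.

9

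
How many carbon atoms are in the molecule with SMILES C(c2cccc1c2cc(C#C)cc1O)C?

The symbol for carbon appears 14 times in the SMILES. Lowercase c denotes aromatic carbon and counts toward C.

14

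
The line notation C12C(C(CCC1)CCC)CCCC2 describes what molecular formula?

C13H24

Heavy atoms from the SMILES: 13 C.
Implicit hydrogens by atom environment:
  9 × C: 2 H each → 18
  3 × C: 1 H each → 3
  1 × C: 3 H
  Total hydrogens = 24.
Molecular formula: C13H24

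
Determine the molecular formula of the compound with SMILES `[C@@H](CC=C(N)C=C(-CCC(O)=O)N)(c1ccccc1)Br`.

C15H19BrN2O2

Heavy atoms from the SMILES: 1 Br, 15 C, 2 N, 2 O.
Implicit hydrogens by atom environment:
  5 × C (aromatic): 1 H each → 5
  3 × C: 2 H each → 6
  3 × C: 1 H each → 3
  3 × C: no H
  2 × N: 2 H each → 4
  1 × Br: no H
  1 × C (aromatic): no H
  1 × O: 1 H
  1 × O: no H
  Total hydrogens = 19.
Molecular formula: C15H19BrN2O2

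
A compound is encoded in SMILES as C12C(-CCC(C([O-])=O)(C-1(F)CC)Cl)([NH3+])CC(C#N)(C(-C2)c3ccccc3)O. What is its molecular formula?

C20H24ClFN2O3

Heavy atoms from the SMILES: 20 C, 1 Cl, 1 F, 2 N, 3 O.
Implicit hydrogens by atom environment:
  6 × C: no H
  5 × C: 2 H each → 10
  5 × C (aromatic): 1 H each → 5
  2 × C: 1 H each → 2
  1 × C: 3 H
  1 × C (aromatic): no H
  1 × Cl: no H
  1 × F: no H
  1 × N (charge +1): 3 H
  1 × N: no H
  1 × O: 1 H
  1 × O: no H
  1 × O (charge -1): no H
  Total hydrogens = 24.
Molecular formula: C20H24ClFN2O3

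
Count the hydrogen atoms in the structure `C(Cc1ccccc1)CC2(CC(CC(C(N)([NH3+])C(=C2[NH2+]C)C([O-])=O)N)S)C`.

Hydrogens are implicit in SMILES; fill each atom to its normal valence:
  5 × C: 2 H each → 10
  5 × C (aromatic): 1 H each → 5
  5 × C: no H
  2 × C: 3 H each → 6
  2 × C: 1 H each → 2
  2 × N: 2 H each → 4
  1 × C (aromatic): no H
  1 × N (charge +1): 3 H
  1 × N (charge +1): 2 H
  1 × O: no H
  1 × O (charge -1): no H
  1 × S: 1 H
  Total hydrogens = 33.

33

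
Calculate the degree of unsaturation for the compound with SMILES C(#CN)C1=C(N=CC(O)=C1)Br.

Molecular formula from the SMILES: C7H5BrN2O.
DoU = (2C + 2 + N − H − X)/2 = (2·7 + 2 + 2 − 5 − 1)/2 = 12/2 = 6.
(Structurally: 1 ring(s) + 5 π bond(s) = 6.)

6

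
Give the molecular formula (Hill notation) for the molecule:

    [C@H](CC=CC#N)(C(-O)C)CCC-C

Heavy atoms from the SMILES: 11 C, 1 N, 1 O.
Implicit hydrogens by atom environment:
  4 × C: 2 H each → 8
  4 × C: 1 H each → 4
  2 × C: 3 H each → 6
  1 × C: no H
  1 × N: no H
  1 × O: 1 H
  Total hydrogens = 19.
Molecular formula: C11H19NO

C11H19NO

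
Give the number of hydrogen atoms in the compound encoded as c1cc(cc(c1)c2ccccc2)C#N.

9

Hydrogens are implicit in SMILES; fill each atom to its normal valence:
  9 × C (aromatic): 1 H each → 9
  3 × C (aromatic): no H
  1 × C: no H
  1 × N: no H
  Total hydrogens = 9.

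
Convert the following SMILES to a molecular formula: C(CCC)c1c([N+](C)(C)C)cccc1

Heavy atoms from the SMILES: 13 C, 1 N.
Implicit hydrogens by atom environment:
  4 × C: 3 H each → 12
  4 × C (aromatic): 1 H each → 4
  3 × C: 2 H each → 6
  2 × C (aromatic): no H
  1 × N (charge +1): no H
  Total hydrogens = 22.
Net charge +1.
Molecular formula: C13H22N+

C13H22N+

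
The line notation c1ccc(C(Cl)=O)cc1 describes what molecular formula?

C7H5ClO

Heavy atoms from the SMILES: 7 C, 1 Cl, 1 O.
Implicit hydrogens by atom environment:
  5 × C (aromatic): 1 H each → 5
  1 × C (aromatic): no H
  1 × C: no H
  1 × Cl: no H
  1 × O: no H
  Total hydrogens = 5.
Molecular formula: C7H5ClO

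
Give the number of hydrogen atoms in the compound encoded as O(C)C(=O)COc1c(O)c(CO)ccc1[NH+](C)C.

18

Hydrogens are implicit in SMILES; fill each atom to its normal valence:
  4 × C (aromatic): no H
  3 × C: 3 H each → 9
  3 × O: no H
  2 × C: 2 H each → 4
  2 × C (aromatic): 1 H each → 2
  2 × O: 1 H each → 2
  1 × C: no H
  1 × N (charge +1): 1 H
  Total hydrogens = 18.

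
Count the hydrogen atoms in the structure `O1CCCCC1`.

Hydrogens are implicit in SMILES; fill each atom to its normal valence:
  5 × C: 2 H each → 10
  1 × O: no H
  Total hydrogens = 10.

10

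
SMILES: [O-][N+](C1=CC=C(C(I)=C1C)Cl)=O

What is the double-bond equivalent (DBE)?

5

Molecular formula from the SMILES: C7H5ClINO2.
DoU = (2C + 2 + N − H − X)/2 = (2·7 + 2 + 1 − 5 − 2)/2 = 10/2 = 5.
(Structurally: 1 ring(s) + 4 π bond(s) = 5.)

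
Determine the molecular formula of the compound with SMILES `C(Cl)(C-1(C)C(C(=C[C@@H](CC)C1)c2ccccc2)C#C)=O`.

C18H19ClO

Heavy atoms from the SMILES: 18 C, 1 Cl, 1 O.
Implicit hydrogens by atom environment:
  5 × C (aromatic): 1 H each → 5
  4 × C: 1 H each → 4
  4 × C: no H
  2 × C: 3 H each → 6
  2 × C: 2 H each → 4
  1 × C (aromatic): no H
  1 × Cl: no H
  1 × O: no H
  Total hydrogens = 19.
Molecular formula: C18H19ClO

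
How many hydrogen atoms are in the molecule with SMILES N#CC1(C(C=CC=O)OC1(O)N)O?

Hydrogens are implicit in SMILES; fill each atom to its normal valence:
  4 × C: 1 H each → 4
  3 × C: no H
  2 × O: 1 H each → 2
  2 × O: no H
  1 × N: 2 H
  1 × N: no H
  Total hydrogens = 8.

8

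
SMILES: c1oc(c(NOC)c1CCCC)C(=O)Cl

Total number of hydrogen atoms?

14

Hydrogens are implicit in SMILES; fill each atom to its normal valence:
  3 × C: 2 H each → 6
  3 × C (aromatic): no H
  2 × C: 3 H each → 6
  2 × O: no H
  1 × C (aromatic): 1 H
  1 × C: no H
  1 × Cl: no H
  1 × N: 1 H
  1 × O (aromatic): no H
  Total hydrogens = 14.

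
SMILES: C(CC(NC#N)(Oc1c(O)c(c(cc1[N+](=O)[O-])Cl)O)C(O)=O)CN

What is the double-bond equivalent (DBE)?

8

Molecular formula from the SMILES: C12H13ClN4O7.
DoU = (2C + 2 + N − H − X)/2 = (2·12 + 2 + 4 − 13 − 1)/2 = 16/2 = 8.
(Structurally: 1 ring(s) + 7 π bond(s) = 8.)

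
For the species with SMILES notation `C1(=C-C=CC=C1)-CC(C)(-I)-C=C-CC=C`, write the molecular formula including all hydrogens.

C14H17I

Heavy atoms from the SMILES: 14 C, 1 I.
Implicit hydrogens by atom environment:
  5 × C (aromatic): 1 H each → 5
  3 × C: 2 H each → 6
  3 × C: 1 H each → 3
  1 × C: 3 H
  1 × C: no H
  1 × C (aromatic): no H
  1 × I: no H
  Total hydrogens = 17.
Molecular formula: C14H17I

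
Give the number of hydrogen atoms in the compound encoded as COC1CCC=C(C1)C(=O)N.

13

Hydrogens are implicit in SMILES; fill each atom to its normal valence:
  3 × C: 2 H each → 6
  2 × C: 1 H each → 2
  2 × C: no H
  2 × O: no H
  1 × C: 3 H
  1 × N: 2 H
  Total hydrogens = 13.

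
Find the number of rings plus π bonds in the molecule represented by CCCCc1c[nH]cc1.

3

Molecular formula from the SMILES: C8H13N.
DoU = (2C + 2 + N − H − X)/2 = (2·8 + 2 + 1 − 13 − 0)/2 = 6/2 = 3.
(Structurally: 1 ring(s) + 2 π bond(s) = 3.)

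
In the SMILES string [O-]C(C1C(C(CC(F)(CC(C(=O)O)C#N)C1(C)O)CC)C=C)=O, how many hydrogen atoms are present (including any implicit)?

21

Hydrogens are implicit in SMILES; fill each atom to its normal valence:
  5 × C: 1 H each → 5
  5 × C: no H
  4 × C: 2 H each → 8
  2 × C: 3 H each → 6
  2 × O: 1 H each → 2
  2 × O: no H
  1 × F: no H
  1 × N: no H
  1 × O (charge -1): no H
  Total hydrogens = 21.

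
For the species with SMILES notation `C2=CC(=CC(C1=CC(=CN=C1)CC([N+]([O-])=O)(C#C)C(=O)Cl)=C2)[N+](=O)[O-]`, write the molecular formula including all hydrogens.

C16H10ClN3O5

Heavy atoms from the SMILES: 16 C, 1 Cl, 3 N, 5 O.
Implicit hydrogens by atom environment:
  7 × C (aromatic): 1 H each → 7
  4 × C (aromatic): no H
  3 × C: no H
  3 × O: no H
  2 × N (charge +1): no H
  2 × O (charge -1): no H
  1 × C: 2 H
  1 × C: 1 H
  1 × Cl: no H
  1 × N (aromatic): no H
  Total hydrogens = 10.
Molecular formula: C16H10ClN3O5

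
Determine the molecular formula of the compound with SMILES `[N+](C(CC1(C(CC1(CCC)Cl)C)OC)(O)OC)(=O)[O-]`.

C12H22ClNO5

Heavy atoms from the SMILES: 12 C, 1 Cl, 1 N, 5 O.
Implicit hydrogens by atom environment:
  4 × C: 3 H each → 12
  4 × C: 2 H each → 8
  3 × C: no H
  3 × O: no H
  1 × C: 1 H
  1 × Cl: no H
  1 × N (charge +1): no H
  1 × O: 1 H
  1 × O (charge -1): no H
  Total hydrogens = 22.
Molecular formula: C12H22ClNO5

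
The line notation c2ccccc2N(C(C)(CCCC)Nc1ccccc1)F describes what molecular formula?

Heavy atoms from the SMILES: 18 C, 1 F, 2 N.
Implicit hydrogens by atom environment:
  10 × C (aromatic): 1 H each → 10
  3 × C: 2 H each → 6
  2 × C: 3 H each → 6
  2 × C (aromatic): no H
  1 × C: no H
  1 × F: no H
  1 × N: 1 H
  1 × N: no H
  Total hydrogens = 23.
Molecular formula: C18H23FN2

C18H23FN2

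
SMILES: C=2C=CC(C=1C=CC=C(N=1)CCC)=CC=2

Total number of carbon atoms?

The symbol for carbon appears 14 times in the SMILES.

14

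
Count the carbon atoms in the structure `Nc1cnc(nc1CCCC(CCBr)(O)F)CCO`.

12

The symbol for carbon appears 12 times in the SMILES. Lowercase c denotes aromatic carbon and counts toward C.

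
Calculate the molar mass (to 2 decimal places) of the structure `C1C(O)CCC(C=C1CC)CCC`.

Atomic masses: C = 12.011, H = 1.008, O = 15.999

182.31

Molecular formula: C12H22O.
M = 12×12.011 + 22×1.008 + 1×15.999 = 182.31 g/mol.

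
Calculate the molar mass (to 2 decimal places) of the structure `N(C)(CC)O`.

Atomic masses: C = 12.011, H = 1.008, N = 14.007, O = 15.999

Molecular formula: C3H9NO.
M = 3×12.011 + 9×1.008 + 1×14.007 + 1×15.999 = 75.11 g/mol.

75.11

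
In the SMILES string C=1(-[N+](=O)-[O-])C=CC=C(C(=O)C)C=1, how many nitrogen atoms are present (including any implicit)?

The symbol for nitrogen appears 1 time in the SMILES.

1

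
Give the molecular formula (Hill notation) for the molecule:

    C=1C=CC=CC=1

Heavy atoms from the SMILES: 6 C.
Implicit hydrogens by atom environment:
  6 × C (aromatic): 1 H each → 6
  Total hydrogens = 6.
Molecular formula: C6H6

C6H6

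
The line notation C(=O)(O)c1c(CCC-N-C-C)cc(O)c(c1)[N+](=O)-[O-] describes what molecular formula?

Heavy atoms from the SMILES: 12 C, 2 N, 5 O.
Implicit hydrogens by atom environment:
  4 × C: 2 H each → 8
  4 × C (aromatic): no H
  2 × C (aromatic): 1 H each → 2
  2 × O: 1 H each → 2
  2 × O: no H
  1 × C: 3 H
  1 × C: no H
  1 × N: 1 H
  1 × N (charge +1): no H
  1 × O (charge -1): no H
  Total hydrogens = 16.
Molecular formula: C12H16N2O5

C12H16N2O5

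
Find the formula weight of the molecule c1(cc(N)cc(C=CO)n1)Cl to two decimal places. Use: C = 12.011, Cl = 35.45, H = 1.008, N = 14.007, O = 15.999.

170.60

Molecular formula: C7H7ClN2O.
M = 7×12.011 + 1×35.45 + 7×1.008 + 2×14.007 + 1×15.999 = 170.60 g/mol.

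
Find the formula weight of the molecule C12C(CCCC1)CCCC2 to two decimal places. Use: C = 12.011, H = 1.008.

138.25

Molecular formula: C10H18.
M = 10×12.011 + 18×1.008 = 138.25 g/mol.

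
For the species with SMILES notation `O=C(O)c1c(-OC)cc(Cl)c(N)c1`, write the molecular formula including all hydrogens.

Heavy atoms from the SMILES: 8 C, 1 Cl, 1 N, 3 O.
Implicit hydrogens by atom environment:
  4 × C (aromatic): no H
  2 × C (aromatic): 1 H each → 2
  2 × O: no H
  1 × C: 3 H
  1 × C: no H
  1 × Cl: no H
  1 × N: 2 H
  1 × O: 1 H
  Total hydrogens = 8.
Molecular formula: C8H8ClNO3

C8H8ClNO3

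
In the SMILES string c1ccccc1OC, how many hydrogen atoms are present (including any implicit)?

8

Hydrogens are implicit in SMILES; fill each atom to its normal valence:
  5 × C (aromatic): 1 H each → 5
  1 × C: 3 H
  1 × C (aromatic): no H
  1 × O: no H
  Total hydrogens = 8.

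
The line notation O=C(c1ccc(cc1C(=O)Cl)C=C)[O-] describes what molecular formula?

Heavy atoms from the SMILES: 10 C, 1 Cl, 3 O.
Implicit hydrogens by atom environment:
  3 × C (aromatic): 1 H each → 3
  3 × C (aromatic): no H
  2 × C: no H
  2 × O: no H
  1 × C: 2 H
  1 × C: 1 H
  1 × Cl: no H
  1 × O (charge -1): no H
  Total hydrogens = 6.
Net charge -1.
Molecular formula: C10H6ClO3-

C10H6ClO3-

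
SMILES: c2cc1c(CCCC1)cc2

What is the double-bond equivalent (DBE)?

5

Molecular formula from the SMILES: C10H12.
DoU = (2C + 2 + N − H − X)/2 = (2·10 + 2 + 0 − 12 − 0)/2 = 10/2 = 5.
(Structurally: 2 ring(s) + 3 π bond(s) = 5.)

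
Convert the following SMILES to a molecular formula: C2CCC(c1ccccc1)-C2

Heavy atoms from the SMILES: 11 C.
Implicit hydrogens by atom environment:
  5 × C (aromatic): 1 H each → 5
  4 × C: 2 H each → 8
  1 × C: 1 H
  1 × C (aromatic): no H
  Total hydrogens = 14.
Molecular formula: C11H14

C11H14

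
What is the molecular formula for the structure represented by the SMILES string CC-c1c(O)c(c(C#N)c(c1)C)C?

C11H13NO

Heavy atoms from the SMILES: 11 C, 1 N, 1 O.
Implicit hydrogens by atom environment:
  5 × C (aromatic): no H
  3 × C: 3 H each → 9
  1 × C: 2 H
  1 × C (aromatic): 1 H
  1 × C: no H
  1 × N: no H
  1 × O: 1 H
  Total hydrogens = 13.
Molecular formula: C11H13NO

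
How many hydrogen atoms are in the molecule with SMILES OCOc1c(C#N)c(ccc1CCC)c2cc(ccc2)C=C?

19

Hydrogens are implicit in SMILES; fill each atom to its normal valence:
  6 × C (aromatic): 1 H each → 6
  6 × C (aromatic): no H
  4 × C: 2 H each → 8
  1 × C: 3 H
  1 × C: 1 H
  1 × C: no H
  1 × N: no H
  1 × O: 1 H
  1 × O: no H
  Total hydrogens = 19.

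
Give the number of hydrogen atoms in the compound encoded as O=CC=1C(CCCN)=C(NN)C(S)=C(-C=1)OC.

Hydrogens are implicit in SMILES; fill each atom to its normal valence:
  5 × C (aromatic): no H
  3 × C: 2 H each → 6
  2 × N: 2 H each → 4
  2 × O: no H
  1 × C: 3 H
  1 × C (aromatic): 1 H
  1 × C: 1 H
  1 × N: 1 H
  1 × S: 1 H
  Total hydrogens = 17.

17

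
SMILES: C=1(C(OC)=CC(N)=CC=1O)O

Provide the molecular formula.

C7H9NO3

Heavy atoms from the SMILES: 7 C, 1 N, 3 O.
Implicit hydrogens by atom environment:
  4 × C (aromatic): no H
  2 × C (aromatic): 1 H each → 2
  2 × O: 1 H each → 2
  1 × C: 3 H
  1 × N: 2 H
  1 × O: no H
  Total hydrogens = 9.
Molecular formula: C7H9NO3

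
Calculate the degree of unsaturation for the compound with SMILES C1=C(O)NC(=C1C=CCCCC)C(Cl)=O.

Molecular formula from the SMILES: C11H14ClNO2.
DoU = (2C + 2 + N − H − X)/2 = (2·11 + 2 + 1 − 14 − 1)/2 = 10/2 = 5.
(Structurally: 1 ring(s) + 4 π bond(s) = 5.)

5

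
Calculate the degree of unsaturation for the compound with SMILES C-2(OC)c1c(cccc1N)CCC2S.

Molecular formula from the SMILES: C11H15NOS.
DoU = (2C + 2 + N − H − X)/2 = (2·11 + 2 + 1 − 15 − 0)/2 = 10/2 = 5.
(Structurally: 2 ring(s) + 3 π bond(s) = 5.)

5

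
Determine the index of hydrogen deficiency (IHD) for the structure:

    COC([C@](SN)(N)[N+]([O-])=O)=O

2

Molecular formula from the SMILES: C3H7N3O4S.
DoU = (2C + 2 + N − H − X)/2 = (2·3 + 2 + 3 − 7 − 0)/2 = 4/2 = 2.
(Structurally: 0 ring(s) + 2 π bond(s) = 2.)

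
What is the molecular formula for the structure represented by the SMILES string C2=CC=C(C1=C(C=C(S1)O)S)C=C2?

C10H8OS2

Heavy atoms from the SMILES: 10 C, 1 O, 2 S.
Implicit hydrogens by atom environment:
  6 × C (aromatic): 1 H each → 6
  4 × C (aromatic): no H
  1 × O: 1 H
  1 × S: 1 H
  1 × S (aromatic): no H
  Total hydrogens = 8.
Molecular formula: C10H8OS2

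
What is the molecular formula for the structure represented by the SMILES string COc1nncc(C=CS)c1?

Heavy atoms from the SMILES: 7 C, 2 N, 1 O, 1 S.
Implicit hydrogens by atom environment:
  2 × C (aromatic): 1 H each → 2
  2 × C: 1 H each → 2
  2 × C (aromatic): no H
  2 × N (aromatic): no H
  1 × C: 3 H
  1 × O: no H
  1 × S: 1 H
  Total hydrogens = 8.
Molecular formula: C7H8N2OS

C7H8N2OS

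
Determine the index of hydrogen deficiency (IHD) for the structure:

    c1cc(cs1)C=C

Molecular formula from the SMILES: C6H6S.
DoU = (2C + 2 + N − H − X)/2 = (2·6 + 2 + 0 − 6 − 0)/2 = 8/2 = 4.
(Structurally: 1 ring(s) + 3 π bond(s) = 4.)

4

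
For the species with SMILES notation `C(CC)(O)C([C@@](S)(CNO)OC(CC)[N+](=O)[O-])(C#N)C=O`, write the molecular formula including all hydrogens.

Heavy atoms from the SMILES: 11 C, 3 N, 6 O, 1 S.
Implicit hydrogens by atom environment:
  3 × C: 2 H each → 6
  3 × C: 1 H each → 3
  3 × C: no H
  3 × O: no H
  2 × C: 3 H each → 6
  2 × O: 1 H each → 2
  1 × N: 1 H
  1 × N: no H
  1 × N (charge +1): no H
  1 × O (charge -1): no H
  1 × S: 1 H
  Total hydrogens = 19.
Molecular formula: C11H19N3O6S

C11H19N3O6S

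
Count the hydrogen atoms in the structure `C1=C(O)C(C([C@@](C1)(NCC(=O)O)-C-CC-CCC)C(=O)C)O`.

Hydrogens are implicit in SMILES; fill each atom to its normal valence:
  7 × C: 2 H each → 14
  4 × C: no H
  3 × C: 1 H each → 3
  3 × O: 1 H each → 3
  2 × C: 3 H each → 6
  2 × O: no H
  1 × N: 1 H
  Total hydrogens = 27.

27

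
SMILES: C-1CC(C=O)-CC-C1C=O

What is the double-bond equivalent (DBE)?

3

Molecular formula from the SMILES: C8H12O2.
DoU = (2C + 2 + N − H − X)/2 = (2·8 + 2 + 0 − 12 − 0)/2 = 6/2 = 3.
(Structurally: 1 ring(s) + 2 π bond(s) = 3.)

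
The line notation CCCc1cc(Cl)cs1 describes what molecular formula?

Heavy atoms from the SMILES: 7 C, 1 Cl, 1 S.
Implicit hydrogens by atom environment:
  2 × C: 2 H each → 4
  2 × C (aromatic): 1 H each → 2
  2 × C (aromatic): no H
  1 × C: 3 H
  1 × Cl: no H
  1 × S (aromatic): no H
  Total hydrogens = 9.
Molecular formula: C7H9ClS

C7H9ClS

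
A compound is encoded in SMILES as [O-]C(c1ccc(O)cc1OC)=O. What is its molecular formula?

C8H7O4-

Heavy atoms from the SMILES: 8 C, 4 O.
Implicit hydrogens by atom environment:
  3 × C (aromatic): 1 H each → 3
  3 × C (aromatic): no H
  2 × O: no H
  1 × C: 3 H
  1 × C: no H
  1 × O: 1 H
  1 × O (charge -1): no H
  Total hydrogens = 7.
Net charge -1.
Molecular formula: C8H7O4-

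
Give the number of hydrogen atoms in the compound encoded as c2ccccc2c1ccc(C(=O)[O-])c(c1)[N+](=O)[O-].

8

Hydrogens are implicit in SMILES; fill each atom to its normal valence:
  8 × C (aromatic): 1 H each → 8
  4 × C (aromatic): no H
  2 × O: no H
  2 × O (charge -1): no H
  1 × C: no H
  1 × N (charge +1): no H
  Total hydrogens = 8.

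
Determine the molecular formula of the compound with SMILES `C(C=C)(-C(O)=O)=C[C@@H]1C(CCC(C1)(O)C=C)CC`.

Heavy atoms from the SMILES: 15 C, 3 O.
Implicit hydrogens by atom environment:
  6 × C: 2 H each → 12
  5 × C: 1 H each → 5
  3 × C: no H
  2 × O: 1 H each → 2
  1 × C: 3 H
  1 × O: no H
  Total hydrogens = 22.
Molecular formula: C15H22O3

C15H22O3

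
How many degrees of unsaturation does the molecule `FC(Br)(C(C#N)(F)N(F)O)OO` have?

Molecular formula from the SMILES: C3H2BrF3N2O3.
DoU = (2C + 2 + N − H − X)/2 = (2·3 + 2 + 2 − 2 − 4)/2 = 4/2 = 2.
(Structurally: 0 ring(s) + 2 π bond(s) = 2.)

2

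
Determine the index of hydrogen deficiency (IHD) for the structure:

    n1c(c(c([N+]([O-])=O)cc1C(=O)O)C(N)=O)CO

7

Molecular formula from the SMILES: C8H7N3O6.
DoU = (2C + 2 + N − H − X)/2 = (2·8 + 2 + 3 − 7 − 0)/2 = 14/2 = 7.
(Structurally: 1 ring(s) + 6 π bond(s) = 7.)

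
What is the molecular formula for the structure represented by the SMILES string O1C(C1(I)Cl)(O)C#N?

C3HClINO2

Heavy atoms from the SMILES: 3 C, 1 Cl, 1 I, 1 N, 2 O.
Implicit hydrogens by atom environment:
  3 × C: no H
  1 × Cl: no H
  1 × I: no H
  1 × N: no H
  1 × O: 1 H
  1 × O: no H
  Total hydrogens = 1.
Molecular formula: C3HClINO2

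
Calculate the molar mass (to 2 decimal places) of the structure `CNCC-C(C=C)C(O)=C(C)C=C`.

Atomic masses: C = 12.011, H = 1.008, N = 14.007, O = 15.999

181.28

Molecular formula: C11H19NO.
M = 11×12.011 + 19×1.008 + 1×14.007 + 1×15.999 = 181.28 g/mol.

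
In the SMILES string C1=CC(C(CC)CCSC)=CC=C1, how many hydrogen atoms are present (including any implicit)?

18

Hydrogens are implicit in SMILES; fill each atom to its normal valence:
  5 × C (aromatic): 1 H each → 5
  3 × C: 2 H each → 6
  2 × C: 3 H each → 6
  1 × C: 1 H
  1 × C (aromatic): no H
  1 × S: no H
  Total hydrogens = 18.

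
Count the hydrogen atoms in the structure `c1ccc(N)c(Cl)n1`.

Hydrogens are implicit in SMILES; fill each atom to its normal valence:
  3 × C (aromatic): 1 H each → 3
  2 × C (aromatic): no H
  1 × Cl: no H
  1 × N: 2 H
  1 × N (aromatic): no H
  Total hydrogens = 5.

5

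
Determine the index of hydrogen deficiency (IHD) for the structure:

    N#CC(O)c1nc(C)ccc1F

Molecular formula from the SMILES: C8H7FN2O.
DoU = (2C + 2 + N − H − X)/2 = (2·8 + 2 + 2 − 7 − 1)/2 = 12/2 = 6.
(Structurally: 1 ring(s) + 5 π bond(s) = 6.)

6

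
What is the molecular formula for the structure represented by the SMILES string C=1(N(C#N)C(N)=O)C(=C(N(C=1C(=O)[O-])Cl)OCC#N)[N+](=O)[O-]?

C9H4ClN6O6-

Heavy atoms from the SMILES: 9 C, 1 Cl, 6 N, 6 O.
Implicit hydrogens by atom environment:
  4 × C (aromatic): no H
  4 × C: no H
  4 × O: no H
  3 × N: no H
  2 × O (charge -1): no H
  1 × C: 2 H
  1 × Cl: no H
  1 × N: 2 H
  1 × N (aromatic): no H
  1 × N (charge +1): no H
  Total hydrogens = 4.
Net charge -1.
Molecular formula: C9H4ClN6O6-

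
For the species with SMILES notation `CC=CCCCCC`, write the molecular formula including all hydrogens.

C8H16

Heavy atoms from the SMILES: 8 C.
Implicit hydrogens by atom environment:
  4 × C: 2 H each → 8
  2 × C: 3 H each → 6
  2 × C: 1 H each → 2
  Total hydrogens = 16.
Molecular formula: C8H16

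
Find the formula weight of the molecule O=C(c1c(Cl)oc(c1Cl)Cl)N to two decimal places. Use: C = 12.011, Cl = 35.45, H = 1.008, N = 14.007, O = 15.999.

Molecular formula: C5H2Cl3NO2.
M = 5×12.011 + 3×35.45 + 2×1.008 + 1×14.007 + 2×15.999 = 214.43 g/mol.

214.43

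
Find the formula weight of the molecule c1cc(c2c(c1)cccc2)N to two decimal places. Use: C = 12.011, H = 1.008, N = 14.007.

Molecular formula: C10H9N.
M = 10×12.011 + 9×1.008 + 1×14.007 = 143.19 g/mol.

143.19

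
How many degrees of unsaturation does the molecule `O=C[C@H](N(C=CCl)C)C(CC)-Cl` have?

Molecular formula from the SMILES: C8H13Cl2NO.
DoU = (2C + 2 + N − H − X)/2 = (2·8 + 2 + 1 − 13 − 2)/2 = 4/2 = 2.
(Structurally: 0 ring(s) + 2 π bond(s) = 2.)

2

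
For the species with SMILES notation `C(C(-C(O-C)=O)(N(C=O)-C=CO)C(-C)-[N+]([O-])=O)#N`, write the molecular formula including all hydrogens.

Heavy atoms from the SMILES: 9 C, 3 N, 6 O.
Implicit hydrogens by atom environment:
  4 × C: 1 H each → 4
  4 × O: no H
  3 × C: no H
  2 × C: 3 H each → 6
  2 × N: no H
  1 × N (charge +1): no H
  1 × O: 1 H
  1 × O (charge -1): no H
  Total hydrogens = 11.
Molecular formula: C9H11N3O6

C9H11N3O6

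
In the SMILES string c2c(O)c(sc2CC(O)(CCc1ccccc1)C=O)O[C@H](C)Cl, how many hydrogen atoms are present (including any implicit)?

19

Hydrogens are implicit in SMILES; fill each atom to its normal valence:
  6 × C (aromatic): 1 H each → 6
  4 × C (aromatic): no H
  3 × C: 2 H each → 6
  2 × C: 1 H each → 2
  2 × O: 1 H each → 2
  2 × O: no H
  1 × C: 3 H
  1 × C: no H
  1 × Cl: no H
  1 × S (aromatic): no H
  Total hydrogens = 19.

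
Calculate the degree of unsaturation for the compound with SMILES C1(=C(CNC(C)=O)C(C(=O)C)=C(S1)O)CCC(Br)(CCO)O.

5

Molecular formula from the SMILES: C14H20BrNO5S.
DoU = (2C + 2 + N − H − X)/2 = (2·14 + 2 + 1 − 20 − 1)/2 = 10/2 = 5.
(Structurally: 1 ring(s) + 4 π bond(s) = 5.)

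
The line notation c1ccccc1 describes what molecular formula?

C6H6

Heavy atoms from the SMILES: 6 C.
Implicit hydrogens by atom environment:
  6 × C (aromatic): 1 H each → 6
  Total hydrogens = 6.
Molecular formula: C6H6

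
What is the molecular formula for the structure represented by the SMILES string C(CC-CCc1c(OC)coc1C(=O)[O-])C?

Heavy atoms from the SMILES: 12 C, 4 O.
Implicit hydrogens by atom environment:
  5 × C: 2 H each → 10
  3 × C (aromatic): no H
  2 × C: 3 H each → 6
  2 × O: no H
  1 × C (aromatic): 1 H
  1 × C: no H
  1 × O (aromatic): no H
  1 × O (charge -1): no H
  Total hydrogens = 17.
Net charge -1.
Molecular formula: C12H17O4-

C12H17O4-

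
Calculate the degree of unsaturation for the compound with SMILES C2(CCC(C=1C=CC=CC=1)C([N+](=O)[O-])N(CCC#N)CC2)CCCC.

8

Molecular formula from the SMILES: C20H29N3O2.
DoU = (2C + 2 + N − H − X)/2 = (2·20 + 2 + 3 − 29 − 0)/2 = 16/2 = 8.
(Structurally: 2 ring(s) + 6 π bond(s) = 8.)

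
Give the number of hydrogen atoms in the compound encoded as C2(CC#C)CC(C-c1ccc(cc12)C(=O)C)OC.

18

Hydrogens are implicit in SMILES; fill each atom to its normal valence:
  3 × C: 2 H each → 6
  3 × C (aromatic): 1 H each → 3
  3 × C: 1 H each → 3
  3 × C (aromatic): no H
  2 × C: 3 H each → 6
  2 × C: no H
  2 × O: no H
  Total hydrogens = 18.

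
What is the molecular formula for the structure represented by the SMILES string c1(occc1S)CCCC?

C8H12OS

Heavy atoms from the SMILES: 8 C, 1 O, 1 S.
Implicit hydrogens by atom environment:
  3 × C: 2 H each → 6
  2 × C (aromatic): 1 H each → 2
  2 × C (aromatic): no H
  1 × C: 3 H
  1 × O (aromatic): no H
  1 × S: 1 H
  Total hydrogens = 12.
Molecular formula: C8H12OS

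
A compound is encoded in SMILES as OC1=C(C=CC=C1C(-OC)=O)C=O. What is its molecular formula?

Heavy atoms from the SMILES: 9 C, 4 O.
Implicit hydrogens by atom environment:
  3 × C (aromatic): 1 H each → 3
  3 × C (aromatic): no H
  3 × O: no H
  1 × C: 3 H
  1 × C: 1 H
  1 × C: no H
  1 × O: 1 H
  Total hydrogens = 8.
Molecular formula: C9H8O4

C9H8O4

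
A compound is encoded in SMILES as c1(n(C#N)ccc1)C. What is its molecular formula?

C6H6N2

Heavy atoms from the SMILES: 6 C, 2 N.
Implicit hydrogens by atom environment:
  3 × C (aromatic): 1 H each → 3
  1 × C: 3 H
  1 × C (aromatic): no H
  1 × C: no H
  1 × N (aromatic): no H
  1 × N: no H
  Total hydrogens = 6.
Molecular formula: C6H6N2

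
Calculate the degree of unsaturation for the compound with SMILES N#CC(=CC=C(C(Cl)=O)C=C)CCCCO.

Molecular formula from the SMILES: C12H14ClNO2.
DoU = (2C + 2 + N − H − X)/2 = (2·12 + 2 + 1 − 14 − 1)/2 = 12/2 = 6.
(Structurally: 0 ring(s) + 6 π bond(s) = 6.)

6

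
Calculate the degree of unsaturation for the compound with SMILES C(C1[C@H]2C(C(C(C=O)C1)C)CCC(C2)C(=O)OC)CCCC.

Molecular formula from the SMILES: C19H32O3.
DoU = (2C + 2 + N − H − X)/2 = (2·19 + 2 + 0 − 32 − 0)/2 = 8/2 = 4.
(Structurally: 2 ring(s) + 2 π bond(s) = 4.)

4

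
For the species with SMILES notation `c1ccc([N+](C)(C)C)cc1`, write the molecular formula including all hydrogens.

C9H14N+

Heavy atoms from the SMILES: 9 C, 1 N.
Implicit hydrogens by atom environment:
  5 × C (aromatic): 1 H each → 5
  3 × C: 3 H each → 9
  1 × C (aromatic): no H
  1 × N (charge +1): no H
  Total hydrogens = 14.
Net charge +1.
Molecular formula: C9H14N+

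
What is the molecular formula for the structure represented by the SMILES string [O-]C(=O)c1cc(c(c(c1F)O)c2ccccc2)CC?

C15H12FO3-

Heavy atoms from the SMILES: 15 C, 1 F, 3 O.
Implicit hydrogens by atom environment:
  6 × C (aromatic): 1 H each → 6
  6 × C (aromatic): no H
  1 × C: 3 H
  1 × C: 2 H
  1 × C: no H
  1 × F: no H
  1 × O: 1 H
  1 × O: no H
  1 × O (charge -1): no H
  Total hydrogens = 12.
Net charge -1.
Molecular formula: C15H12FO3-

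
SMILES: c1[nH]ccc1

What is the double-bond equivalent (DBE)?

3

Molecular formula from the SMILES: C4H5N.
DoU = (2C + 2 + N − H − X)/2 = (2·4 + 2 + 1 − 5 − 0)/2 = 6/2 = 3.
(Structurally: 1 ring(s) + 2 π bond(s) = 3.)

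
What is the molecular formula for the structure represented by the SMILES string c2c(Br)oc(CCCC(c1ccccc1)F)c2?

C14H14BrFO

Heavy atoms from the SMILES: 1 Br, 14 C, 1 F, 1 O.
Implicit hydrogens by atom environment:
  7 × C (aromatic): 1 H each → 7
  3 × C: 2 H each → 6
  3 × C (aromatic): no H
  1 × Br: no H
  1 × C: 1 H
  1 × F: no H
  1 × O (aromatic): no H
  Total hydrogens = 14.
Molecular formula: C14H14BrFO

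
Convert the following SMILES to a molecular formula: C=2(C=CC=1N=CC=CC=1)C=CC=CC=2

C13H11N

Heavy atoms from the SMILES: 13 C, 1 N.
Implicit hydrogens by atom environment:
  9 × C (aromatic): 1 H each → 9
  2 × C: 1 H each → 2
  2 × C (aromatic): no H
  1 × N (aromatic): no H
  Total hydrogens = 11.
Molecular formula: C13H11N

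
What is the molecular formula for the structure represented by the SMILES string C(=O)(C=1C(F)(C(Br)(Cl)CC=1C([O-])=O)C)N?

Heavy atoms from the SMILES: 1 Br, 8 C, 1 Cl, 1 F, 1 N, 3 O.
Implicit hydrogens by atom environment:
  6 × C: no H
  2 × O: no H
  1 × Br: no H
  1 × C: 3 H
  1 × C: 2 H
  1 × Cl: no H
  1 × F: no H
  1 × N: 2 H
  1 × O (charge -1): no H
  Total hydrogens = 7.
Net charge -1.
Molecular formula: C8H7BrClFNO3-

C8H7BrClFNO3-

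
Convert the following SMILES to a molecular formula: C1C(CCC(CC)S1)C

C8H16S

Heavy atoms from the SMILES: 8 C, 1 S.
Implicit hydrogens by atom environment:
  4 × C: 2 H each → 8
  2 × C: 3 H each → 6
  2 × C: 1 H each → 2
  1 × S: no H
  Total hydrogens = 16.
Molecular formula: C8H16S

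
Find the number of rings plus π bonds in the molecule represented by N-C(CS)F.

Molecular formula from the SMILES: C2H6FNS.
DoU = (2C + 2 + N − H − X)/2 = (2·2 + 2 + 1 − 6 − 1)/2 = 0/2 = 0.
(Structurally: 0 ring(s) + 0 π bond(s) = 0.)

0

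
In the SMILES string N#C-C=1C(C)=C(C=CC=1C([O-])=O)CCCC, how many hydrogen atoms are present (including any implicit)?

14

Hydrogens are implicit in SMILES; fill each atom to its normal valence:
  4 × C (aromatic): no H
  3 × C: 2 H each → 6
  2 × C: 3 H each → 6
  2 × C (aromatic): 1 H each → 2
  2 × C: no H
  1 × N: no H
  1 × O: no H
  1 × O (charge -1): no H
  Total hydrogens = 14.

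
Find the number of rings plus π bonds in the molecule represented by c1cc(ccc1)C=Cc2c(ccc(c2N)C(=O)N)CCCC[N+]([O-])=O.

Molecular formula from the SMILES: C19H21N3O3.
DoU = (2C + 2 + N − H − X)/2 = (2·19 + 2 + 3 − 21 − 0)/2 = 22/2 = 11.
(Structurally: 2 ring(s) + 9 π bond(s) = 11.)

11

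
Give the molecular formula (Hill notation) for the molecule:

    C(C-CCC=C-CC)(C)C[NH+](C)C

Heavy atoms from the SMILES: 12 C, 1 N.
Implicit hydrogens by atom environment:
  5 × C: 2 H each → 10
  4 × C: 3 H each → 12
  3 × C: 1 H each → 3
  1 × N (charge +1): 1 H
  Total hydrogens = 26.
Net charge +1.
Molecular formula: C12H26N+

C12H26N+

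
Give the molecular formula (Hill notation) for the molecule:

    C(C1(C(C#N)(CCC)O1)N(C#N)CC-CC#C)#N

C13H14N4O

Heavy atoms from the SMILES: 13 C, 4 N, 1 O.
Implicit hydrogens by atom environment:
  6 × C: no H
  5 × C: 2 H each → 10
  4 × N: no H
  1 × C: 3 H
  1 × C: 1 H
  1 × O: no H
  Total hydrogens = 14.
Molecular formula: C13H14N4O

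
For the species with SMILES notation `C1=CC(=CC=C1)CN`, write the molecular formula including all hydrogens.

C7H9N

Heavy atoms from the SMILES: 7 C, 1 N.
Implicit hydrogens by atom environment:
  5 × C (aromatic): 1 H each → 5
  1 × C: 2 H
  1 × C (aromatic): no H
  1 × N: 2 H
  Total hydrogens = 9.
Molecular formula: C7H9N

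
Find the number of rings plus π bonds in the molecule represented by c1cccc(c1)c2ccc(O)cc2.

Molecular formula from the SMILES: C12H10O.
DoU = (2C + 2 + N − H − X)/2 = (2·12 + 2 + 0 − 10 − 0)/2 = 16/2 = 8.
(Structurally: 2 ring(s) + 6 π bond(s) = 8.)

8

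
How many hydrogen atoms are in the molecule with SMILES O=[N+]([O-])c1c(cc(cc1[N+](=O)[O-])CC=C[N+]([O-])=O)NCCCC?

16

Hydrogens are implicit in SMILES; fill each atom to its normal valence:
  4 × C: 2 H each → 8
  4 × C (aromatic): no H
  3 × N (charge +1): no H
  3 × O: no H
  3 × O (charge -1): no H
  2 × C (aromatic): 1 H each → 2
  2 × C: 1 H each → 2
  1 × C: 3 H
  1 × N: 1 H
  Total hydrogens = 16.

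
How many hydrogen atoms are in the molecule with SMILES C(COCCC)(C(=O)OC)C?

16

Hydrogens are implicit in SMILES; fill each atom to its normal valence:
  3 × C: 3 H each → 9
  3 × C: 2 H each → 6
  3 × O: no H
  1 × C: 1 H
  1 × C: no H
  Total hydrogens = 16.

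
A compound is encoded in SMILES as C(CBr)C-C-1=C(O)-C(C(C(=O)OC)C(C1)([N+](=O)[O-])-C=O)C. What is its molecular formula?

C13H18BrNO6

Heavy atoms from the SMILES: 1 Br, 13 C, 1 N, 6 O.
Implicit hydrogens by atom environment:
  4 × C: 2 H each → 8
  4 × C: no H
  4 × O: no H
  3 × C: 1 H each → 3
  2 × C: 3 H each → 6
  1 × Br: no H
  1 × N (charge +1): no H
  1 × O: 1 H
  1 × O (charge -1): no H
  Total hydrogens = 18.
Molecular formula: C13H18BrNO6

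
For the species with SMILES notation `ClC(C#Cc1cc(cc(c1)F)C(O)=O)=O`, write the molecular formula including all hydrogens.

Heavy atoms from the SMILES: 10 C, 1 Cl, 1 F, 3 O.
Implicit hydrogens by atom environment:
  4 × C: no H
  3 × C (aromatic): 1 H each → 3
  3 × C (aromatic): no H
  2 × O: no H
  1 × Cl: no H
  1 × F: no H
  1 × O: 1 H
  Total hydrogens = 4.
Molecular formula: C10H4ClFO3

C10H4ClFO3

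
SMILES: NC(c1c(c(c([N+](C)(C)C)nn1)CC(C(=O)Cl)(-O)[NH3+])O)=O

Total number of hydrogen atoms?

Hydrogens are implicit in SMILES; fill each atom to its normal valence:
  4 × C (aromatic): no H
  3 × C: 3 H each → 9
  3 × C: no H
  2 × N (aromatic): no H
  2 × O: 1 H each → 2
  2 × O: no H
  1 × C: 2 H
  1 × Cl: no H
  1 × N (charge +1): 3 H
  1 × N: 2 H
  1 × N (charge +1): no H
  Total hydrogens = 18.

18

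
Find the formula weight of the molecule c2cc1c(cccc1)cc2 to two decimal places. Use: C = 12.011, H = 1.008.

Molecular formula: C10H8.
M = 10×12.011 + 8×1.008 = 128.17 g/mol.

128.17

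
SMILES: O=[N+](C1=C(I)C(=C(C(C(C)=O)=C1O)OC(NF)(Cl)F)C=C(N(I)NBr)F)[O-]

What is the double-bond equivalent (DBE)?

7

Molecular formula from the SMILES: C11H7BrClF3I2N4O5.
DoU = (2C + 2 + N − H − X)/2 = (2·11 + 2 + 4 − 7 − 7)/2 = 14/2 = 7.
(Structurally: 1 ring(s) + 6 π bond(s) = 7.)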